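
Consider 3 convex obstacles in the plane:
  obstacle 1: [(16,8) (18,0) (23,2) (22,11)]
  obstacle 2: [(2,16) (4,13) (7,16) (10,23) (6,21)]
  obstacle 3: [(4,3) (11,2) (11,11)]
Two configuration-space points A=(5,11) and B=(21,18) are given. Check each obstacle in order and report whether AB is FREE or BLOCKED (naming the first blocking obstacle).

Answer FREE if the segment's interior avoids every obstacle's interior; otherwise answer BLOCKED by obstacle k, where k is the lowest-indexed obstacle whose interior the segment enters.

Obstacle 1 [(16,8) (18,0) (23,2) (22,11)]:
  edge (16,8)–(18,0): clear
  edge (18,0)–(23,2): clear
  edge (23,2)–(22,11): clear
  edge (22,11)–(16,8): clear
  midpoint (13,29/2) outside
  → clear
Obstacle 2 [(2,16) (4,13) (7,16) (10,23) (6,21)]:
  edge (2,16)–(4,13): clear
  edge (4,13)–(7,16): clear
  edge (7,16)–(10,23): clear
  edge (10,23)–(6,21): clear
  edge (6,21)–(2,16): clear
  midpoint (13,29/2) outside
  → clear
Obstacle 3 [(4,3) (11,2) (11,11)]:
  edge (4,3)–(11,2): clear
  edge (11,2)–(11,11): clear
  edge (11,11)–(4,3): clear
  midpoint (13,29/2) outside
  → clear

FREE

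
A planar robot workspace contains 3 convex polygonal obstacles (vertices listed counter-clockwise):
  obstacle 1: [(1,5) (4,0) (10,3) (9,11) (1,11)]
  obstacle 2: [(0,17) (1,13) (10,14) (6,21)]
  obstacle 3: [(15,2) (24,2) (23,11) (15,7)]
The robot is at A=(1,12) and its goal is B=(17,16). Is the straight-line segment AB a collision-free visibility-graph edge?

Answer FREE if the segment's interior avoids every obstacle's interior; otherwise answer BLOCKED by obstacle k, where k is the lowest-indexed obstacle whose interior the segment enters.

BLOCKED by obstacle 2

Obstacle 1 [(1,5) (4,0) (10,3) (9,11) (1,11)]:
  edge (1,5)–(4,0): clear
  edge (4,0)–(10,3): clear
  edge (10,3)–(9,11): clear
  edge (9,11)–(1,11): clear
  edge (1,11)–(1,5): clear
  midpoint (9,14) outside
  → clear
Obstacle 2 [(0,17) (1,13) (10,14) (6,21)]:
  edge (0,17)–(1,13): clear
  edge (1,13)–(10,14): crosses AB
  edge (10,14)–(6,21): crosses AB
  edge (6,21)–(0,17): clear
  → BLOCKED
Obstacle 3 [(15,2) (24,2) (23,11) (15,7)]:
  edge (15,2)–(24,2): clear
  edge (24,2)–(23,11): clear
  edge (23,11)–(15,7): clear
  edge (15,7)–(15,2): clear
  midpoint (9,14) outside
  → clear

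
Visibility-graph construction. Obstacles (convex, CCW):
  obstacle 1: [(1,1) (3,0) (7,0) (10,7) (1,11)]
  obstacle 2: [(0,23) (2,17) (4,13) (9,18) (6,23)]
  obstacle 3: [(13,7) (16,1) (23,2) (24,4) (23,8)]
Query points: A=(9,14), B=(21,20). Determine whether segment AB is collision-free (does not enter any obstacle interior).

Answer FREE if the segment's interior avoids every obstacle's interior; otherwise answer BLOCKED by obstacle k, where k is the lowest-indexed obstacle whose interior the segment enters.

Obstacle 1 [(1,1) (3,0) (7,0) (10,7) (1,11)]:
  edge (1,1)–(3,0): clear
  edge (3,0)–(7,0): clear
  edge (7,0)–(10,7): clear
  edge (10,7)–(1,11): clear
  edge (1,11)–(1,1): clear
  midpoint (15,17) outside
  → clear
Obstacle 2 [(0,23) (2,17) (4,13) (9,18) (6,23)]:
  edge (0,23)–(2,17): clear
  edge (2,17)–(4,13): clear
  edge (4,13)–(9,18): clear
  edge (9,18)–(6,23): clear
  edge (6,23)–(0,23): clear
  midpoint (15,17) outside
  → clear
Obstacle 3 [(13,7) (16,1) (23,2) (24,4) (23,8)]:
  edge (13,7)–(16,1): clear
  edge (16,1)–(23,2): clear
  edge (23,2)–(24,4): clear
  edge (24,4)–(23,8): clear
  edge (23,8)–(13,7): clear
  midpoint (15,17) outside
  → clear

FREE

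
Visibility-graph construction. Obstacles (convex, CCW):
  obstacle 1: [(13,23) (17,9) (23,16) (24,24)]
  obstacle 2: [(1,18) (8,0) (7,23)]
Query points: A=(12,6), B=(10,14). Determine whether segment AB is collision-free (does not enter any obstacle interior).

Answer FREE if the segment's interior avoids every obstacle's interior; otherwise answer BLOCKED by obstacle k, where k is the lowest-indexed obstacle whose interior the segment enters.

Obstacle 1 [(13,23) (17,9) (23,16) (24,24)]:
  edge (13,23)–(17,9): clear
  edge (17,9)–(23,16): clear
  edge (23,16)–(24,24): clear
  edge (24,24)–(13,23): clear
  midpoint (11,10) outside
  → clear
Obstacle 2 [(1,18) (8,0) (7,23)]:
  edge (1,18)–(8,0): clear
  edge (8,0)–(7,23): clear
  edge (7,23)–(1,18): clear
  midpoint (11,10) outside
  → clear

FREE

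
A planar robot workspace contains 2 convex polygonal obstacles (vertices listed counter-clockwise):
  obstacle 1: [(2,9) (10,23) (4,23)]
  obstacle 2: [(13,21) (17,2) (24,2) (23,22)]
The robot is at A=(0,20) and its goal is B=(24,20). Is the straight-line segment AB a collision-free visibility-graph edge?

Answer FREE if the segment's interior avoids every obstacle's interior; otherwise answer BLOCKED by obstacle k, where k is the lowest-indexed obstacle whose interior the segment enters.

BLOCKED by obstacle 1

Obstacle 1 [(2,9) (10,23) (4,23)]:
  edge (2,9)–(10,23): crosses AB
  edge (10,23)–(4,23): clear
  edge (4,23)–(2,9): crosses AB
  → BLOCKED
Obstacle 2 [(13,21) (17,2) (24,2) (23,22)]:
  edge (13,21)–(17,2): crosses AB
  edge (17,2)–(24,2): clear
  edge (24,2)–(23,22): crosses AB
  edge (23,22)–(13,21): clear
  → BLOCKED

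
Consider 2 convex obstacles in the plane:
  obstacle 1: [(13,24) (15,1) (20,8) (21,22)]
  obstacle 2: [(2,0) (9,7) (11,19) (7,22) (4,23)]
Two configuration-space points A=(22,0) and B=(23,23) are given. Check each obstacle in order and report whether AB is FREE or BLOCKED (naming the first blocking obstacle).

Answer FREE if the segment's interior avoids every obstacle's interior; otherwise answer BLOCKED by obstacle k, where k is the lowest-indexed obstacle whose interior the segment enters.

Obstacle 1 [(13,24) (15,1) (20,8) (21,22)]:
  edge (13,24)–(15,1): clear
  edge (15,1)–(20,8): clear
  edge (20,8)–(21,22): clear
  edge (21,22)–(13,24): clear
  midpoint (45/2,23/2) outside
  → clear
Obstacle 2 [(2,0) (9,7) (11,19) (7,22) (4,23)]:
  edge (2,0)–(9,7): clear
  edge (9,7)–(11,19): clear
  edge (11,19)–(7,22): clear
  edge (7,22)–(4,23): clear
  edge (4,23)–(2,0): clear
  midpoint (45/2,23/2) outside
  → clear

FREE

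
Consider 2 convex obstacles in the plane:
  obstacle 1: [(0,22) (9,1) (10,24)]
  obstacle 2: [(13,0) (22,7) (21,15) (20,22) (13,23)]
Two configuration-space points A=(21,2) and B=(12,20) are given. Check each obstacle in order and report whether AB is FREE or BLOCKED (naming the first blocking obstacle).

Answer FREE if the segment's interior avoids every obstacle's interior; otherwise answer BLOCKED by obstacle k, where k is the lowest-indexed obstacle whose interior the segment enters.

Obstacle 1 [(0,22) (9,1) (10,24)]:
  edge (0,22)–(9,1): clear
  edge (9,1)–(10,24): clear
  edge (10,24)–(0,22): clear
  midpoint (33/2,11) outside
  → clear
Obstacle 2 [(13,0) (22,7) (21,15) (20,22) (13,23)]:
  edge (13,0)–(22,7): crosses AB
  edge (22,7)–(21,15): clear
  edge (21,15)–(20,22): clear
  edge (20,22)–(13,23): clear
  edge (13,23)–(13,0): crosses AB
  → BLOCKED

BLOCKED by obstacle 2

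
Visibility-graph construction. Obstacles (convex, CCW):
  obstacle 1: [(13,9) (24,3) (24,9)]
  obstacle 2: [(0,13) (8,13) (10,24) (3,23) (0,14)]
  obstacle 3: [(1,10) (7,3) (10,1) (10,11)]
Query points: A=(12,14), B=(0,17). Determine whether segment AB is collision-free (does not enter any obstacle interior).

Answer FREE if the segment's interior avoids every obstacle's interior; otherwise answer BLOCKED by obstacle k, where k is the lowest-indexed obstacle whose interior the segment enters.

BLOCKED by obstacle 2

Obstacle 1 [(13,9) (24,3) (24,9)]:
  edge (13,9)–(24,3): clear
  edge (24,3)–(24,9): clear
  edge (24,9)–(13,9): clear
  midpoint (6,31/2) outside
  → clear
Obstacle 2 [(0,13) (8,13) (10,24) (3,23) (0,14)]:
  edge (0,13)–(8,13): clear
  edge (8,13)–(10,24): crosses AB
  edge (10,24)–(3,23): clear
  edge (3,23)–(0,14): crosses AB
  edge (0,14)–(0,13): clear
  → BLOCKED
Obstacle 3 [(1,10) (7,3) (10,1) (10,11)]:
  edge (1,10)–(7,3): clear
  edge (7,3)–(10,1): clear
  edge (10,1)–(10,11): clear
  edge (10,11)–(1,10): clear
  midpoint (6,31/2) outside
  → clear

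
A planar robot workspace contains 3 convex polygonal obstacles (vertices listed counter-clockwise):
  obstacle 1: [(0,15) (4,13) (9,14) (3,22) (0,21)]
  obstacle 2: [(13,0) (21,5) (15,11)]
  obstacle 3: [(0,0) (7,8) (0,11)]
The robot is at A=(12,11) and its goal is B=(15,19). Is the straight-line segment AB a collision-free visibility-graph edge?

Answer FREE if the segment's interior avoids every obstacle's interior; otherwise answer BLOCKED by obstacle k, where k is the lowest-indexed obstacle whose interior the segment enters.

FREE

Obstacle 1 [(0,15) (4,13) (9,14) (3,22) (0,21)]:
  edge (0,15)–(4,13): clear
  edge (4,13)–(9,14): clear
  edge (9,14)–(3,22): clear
  edge (3,22)–(0,21): clear
  edge (0,21)–(0,15): clear
  midpoint (27/2,15) outside
  → clear
Obstacle 2 [(13,0) (21,5) (15,11)]:
  edge (13,0)–(21,5): clear
  edge (21,5)–(15,11): clear
  edge (15,11)–(13,0): clear
  midpoint (27/2,15) outside
  → clear
Obstacle 3 [(0,0) (7,8) (0,11)]:
  edge (0,0)–(7,8): clear
  edge (7,8)–(0,11): clear
  edge (0,11)–(0,0): clear
  midpoint (27/2,15) outside
  → clear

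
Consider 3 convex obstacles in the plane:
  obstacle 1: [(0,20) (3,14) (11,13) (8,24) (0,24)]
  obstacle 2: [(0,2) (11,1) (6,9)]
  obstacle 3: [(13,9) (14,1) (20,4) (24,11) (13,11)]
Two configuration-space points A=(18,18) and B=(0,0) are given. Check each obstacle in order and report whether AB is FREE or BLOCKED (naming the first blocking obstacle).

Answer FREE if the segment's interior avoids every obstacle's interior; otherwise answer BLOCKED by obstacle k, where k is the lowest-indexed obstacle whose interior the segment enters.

Obstacle 1 [(0,20) (3,14) (11,13) (8,24) (0,24)]:
  edge (0,20)–(3,14): clear
  edge (3,14)–(11,13): clear
  edge (11,13)–(8,24): clear
  edge (8,24)–(0,24): clear
  edge (0,24)–(0,20): clear
  midpoint (9,9) outside
  → clear
Obstacle 2 [(0,2) (11,1) (6,9)]:
  edge (0,2)–(11,1): crosses AB
  edge (11,1)–(6,9): crosses AB
  edge (6,9)–(0,2): clear
  → BLOCKED
Obstacle 3 [(13,9) (14,1) (20,4) (24,11) (13,11)]:
  edge (13,9)–(14,1): clear
  edge (14,1)–(20,4): clear
  edge (20,4)–(24,11): clear
  edge (24,11)–(13,11): clear
  edge (13,11)–(13,9): clear
  midpoint (9,9) outside
  → clear

BLOCKED by obstacle 2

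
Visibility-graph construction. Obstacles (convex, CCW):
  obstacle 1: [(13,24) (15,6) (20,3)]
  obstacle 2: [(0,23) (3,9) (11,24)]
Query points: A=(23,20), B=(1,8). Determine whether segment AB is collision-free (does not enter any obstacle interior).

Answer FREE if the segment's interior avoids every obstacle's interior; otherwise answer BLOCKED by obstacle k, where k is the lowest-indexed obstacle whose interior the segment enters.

Obstacle 1 [(13,24) (15,6) (20,3)]:
  edge (13,24)–(15,6): crosses AB
  edge (15,6)–(20,3): clear
  edge (20,3)–(13,24): crosses AB
  → BLOCKED
Obstacle 2 [(0,23) (3,9) (11,24)]:
  edge (0,23)–(3,9): crosses AB
  edge (3,9)–(11,24): crosses AB
  edge (11,24)–(0,23): clear
  → BLOCKED

BLOCKED by obstacle 1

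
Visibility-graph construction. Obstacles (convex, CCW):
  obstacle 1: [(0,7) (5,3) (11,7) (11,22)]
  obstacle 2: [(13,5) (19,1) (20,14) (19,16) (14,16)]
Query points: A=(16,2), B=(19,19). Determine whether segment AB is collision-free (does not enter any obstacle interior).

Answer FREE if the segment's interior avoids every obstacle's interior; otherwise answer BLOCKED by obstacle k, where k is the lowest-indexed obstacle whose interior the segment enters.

BLOCKED by obstacle 2

Obstacle 1 [(0,7) (5,3) (11,7) (11,22)]:
  edge (0,7)–(5,3): clear
  edge (5,3)–(11,7): clear
  edge (11,7)–(11,22): clear
  edge (11,22)–(0,7): clear
  midpoint (35/2,21/2) outside
  → clear
Obstacle 2 [(13,5) (19,1) (20,14) (19,16) (14,16)]:
  edge (13,5)–(19,1): crosses AB
  edge (19,1)–(20,14): clear
  edge (20,14)–(19,16): clear
  edge (19,16)–(14,16): crosses AB
  edge (14,16)–(13,5): clear
  → BLOCKED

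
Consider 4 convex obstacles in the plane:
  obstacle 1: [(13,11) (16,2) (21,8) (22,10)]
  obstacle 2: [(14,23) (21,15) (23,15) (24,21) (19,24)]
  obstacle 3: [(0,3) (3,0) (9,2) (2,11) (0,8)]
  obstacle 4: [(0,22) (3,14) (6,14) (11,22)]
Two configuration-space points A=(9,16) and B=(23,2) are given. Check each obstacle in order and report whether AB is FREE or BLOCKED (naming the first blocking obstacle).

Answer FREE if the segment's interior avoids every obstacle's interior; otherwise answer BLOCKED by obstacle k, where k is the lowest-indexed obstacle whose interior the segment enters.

Obstacle 1 [(13,11) (16,2) (21,8) (22,10)]:
  edge (13,11)–(16,2): clear
  edge (16,2)–(21,8): crosses AB
  edge (21,8)–(22,10): clear
  edge (22,10)–(13,11): crosses AB
  → BLOCKED
Obstacle 2 [(14,23) (21,15) (23,15) (24,21) (19,24)]:
  edge (14,23)–(21,15): clear
  edge (21,15)–(23,15): clear
  edge (23,15)–(24,21): clear
  edge (24,21)–(19,24): clear
  edge (19,24)–(14,23): clear
  midpoint (16,9) outside
  → clear
Obstacle 3 [(0,3) (3,0) (9,2) (2,11) (0,8)]:
  edge (0,3)–(3,0): clear
  edge (3,0)–(9,2): clear
  edge (9,2)–(2,11): clear
  edge (2,11)–(0,8): clear
  edge (0,8)–(0,3): clear
  midpoint (16,9) outside
  → clear
Obstacle 4 [(0,22) (3,14) (6,14) (11,22)]:
  edge (0,22)–(3,14): clear
  edge (3,14)–(6,14): clear
  edge (6,14)–(11,22): clear
  edge (11,22)–(0,22): clear
  midpoint (16,9) outside
  → clear

BLOCKED by obstacle 1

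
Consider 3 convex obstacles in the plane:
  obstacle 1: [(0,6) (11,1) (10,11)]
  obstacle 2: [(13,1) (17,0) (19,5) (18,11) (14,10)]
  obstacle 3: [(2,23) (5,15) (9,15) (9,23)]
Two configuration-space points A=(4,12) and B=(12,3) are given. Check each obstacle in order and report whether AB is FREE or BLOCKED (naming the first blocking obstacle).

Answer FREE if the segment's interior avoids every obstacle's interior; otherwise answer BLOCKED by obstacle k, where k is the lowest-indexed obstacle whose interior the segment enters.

BLOCKED by obstacle 1

Obstacle 1 [(0,6) (11,1) (10,11)]:
  edge (0,6)–(11,1): clear
  edge (11,1)–(10,11): crosses AB
  edge (10,11)–(0,6): crosses AB
  → BLOCKED
Obstacle 2 [(13,1) (17,0) (19,5) (18,11) (14,10)]:
  edge (13,1)–(17,0): clear
  edge (17,0)–(19,5): clear
  edge (19,5)–(18,11): clear
  edge (18,11)–(14,10): clear
  edge (14,10)–(13,1): clear
  midpoint (8,15/2) outside
  → clear
Obstacle 3 [(2,23) (5,15) (9,15) (9,23)]:
  edge (2,23)–(5,15): clear
  edge (5,15)–(9,15): clear
  edge (9,15)–(9,23): clear
  edge (9,23)–(2,23): clear
  midpoint (8,15/2) outside
  → clear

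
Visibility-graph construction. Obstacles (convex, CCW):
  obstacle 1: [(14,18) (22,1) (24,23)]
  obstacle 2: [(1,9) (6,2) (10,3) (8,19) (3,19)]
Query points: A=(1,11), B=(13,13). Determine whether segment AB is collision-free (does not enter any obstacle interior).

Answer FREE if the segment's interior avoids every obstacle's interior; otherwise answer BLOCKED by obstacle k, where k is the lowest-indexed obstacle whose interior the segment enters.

Obstacle 1 [(14,18) (22,1) (24,23)]:
  edge (14,18)–(22,1): clear
  edge (22,1)–(24,23): clear
  edge (24,23)–(14,18): clear
  midpoint (7,12) outside
  → clear
Obstacle 2 [(1,9) (6,2) (10,3) (8,19) (3,19)]:
  edge (1,9)–(6,2): clear
  edge (6,2)–(10,3): clear
  edge (10,3)–(8,19): crosses AB
  edge (8,19)–(3,19): clear
  edge (3,19)–(1,9): crosses AB
  → BLOCKED

BLOCKED by obstacle 2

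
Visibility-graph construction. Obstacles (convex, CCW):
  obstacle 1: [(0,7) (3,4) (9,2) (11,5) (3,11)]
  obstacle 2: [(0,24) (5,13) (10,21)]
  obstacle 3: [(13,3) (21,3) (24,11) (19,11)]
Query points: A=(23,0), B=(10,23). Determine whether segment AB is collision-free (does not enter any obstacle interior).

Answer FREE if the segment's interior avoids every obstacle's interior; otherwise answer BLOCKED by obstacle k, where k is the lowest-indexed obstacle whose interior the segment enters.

BLOCKED by obstacle 3

Obstacle 1 [(0,7) (3,4) (9,2) (11,5) (3,11)]:
  edge (0,7)–(3,4): clear
  edge (3,4)–(9,2): clear
  edge (9,2)–(11,5): clear
  edge (11,5)–(3,11): clear
  edge (3,11)–(0,7): clear
  midpoint (33/2,23/2) outside
  → clear
Obstacle 2 [(0,24) (5,13) (10,21)]:
  edge (0,24)–(5,13): clear
  edge (5,13)–(10,21): clear
  edge (10,21)–(0,24): clear
  midpoint (33/2,23/2) outside
  → clear
Obstacle 3 [(13,3) (21,3) (24,11) (19,11)]:
  edge (13,3)–(21,3): clear
  edge (21,3)–(24,11): crosses AB
  edge (24,11)–(19,11): clear
  edge (19,11)–(13,3): crosses AB
  → BLOCKED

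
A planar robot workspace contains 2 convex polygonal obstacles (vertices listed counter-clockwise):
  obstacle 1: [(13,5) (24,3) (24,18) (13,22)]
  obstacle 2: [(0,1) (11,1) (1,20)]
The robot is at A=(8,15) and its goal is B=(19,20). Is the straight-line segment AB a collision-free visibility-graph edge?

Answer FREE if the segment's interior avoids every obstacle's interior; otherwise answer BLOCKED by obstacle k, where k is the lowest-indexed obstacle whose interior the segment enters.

Obstacle 1 [(13,5) (24,3) (24,18) (13,22)]:
  edge (13,5)–(24,3): clear
  edge (24,3)–(24,18): clear
  edge (24,18)–(13,22): crosses AB
  edge (13,22)–(13,5): crosses AB
  → BLOCKED
Obstacle 2 [(0,1) (11,1) (1,20)]:
  edge (0,1)–(11,1): clear
  edge (11,1)–(1,20): clear
  edge (1,20)–(0,1): clear
  midpoint (27/2,35/2) outside
  → clear

BLOCKED by obstacle 1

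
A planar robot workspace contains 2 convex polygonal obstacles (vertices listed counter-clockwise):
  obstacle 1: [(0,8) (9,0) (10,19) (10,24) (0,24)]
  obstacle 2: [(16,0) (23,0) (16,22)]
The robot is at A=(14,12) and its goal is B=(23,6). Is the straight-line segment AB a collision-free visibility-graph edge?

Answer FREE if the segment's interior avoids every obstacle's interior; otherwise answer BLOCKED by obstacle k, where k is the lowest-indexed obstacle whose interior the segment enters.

BLOCKED by obstacle 2

Obstacle 1 [(0,8) (9,0) (10,19) (10,24) (0,24)]:
  edge (0,8)–(9,0): clear
  edge (9,0)–(10,19): clear
  edge (10,19)–(10,24): clear
  edge (10,24)–(0,24): clear
  edge (0,24)–(0,8): clear
  midpoint (37/2,9) outside
  → clear
Obstacle 2 [(16,0) (23,0) (16,22)]:
  edge (16,0)–(23,0): clear
  edge (23,0)–(16,22): crosses AB
  edge (16,22)–(16,0): crosses AB
  → BLOCKED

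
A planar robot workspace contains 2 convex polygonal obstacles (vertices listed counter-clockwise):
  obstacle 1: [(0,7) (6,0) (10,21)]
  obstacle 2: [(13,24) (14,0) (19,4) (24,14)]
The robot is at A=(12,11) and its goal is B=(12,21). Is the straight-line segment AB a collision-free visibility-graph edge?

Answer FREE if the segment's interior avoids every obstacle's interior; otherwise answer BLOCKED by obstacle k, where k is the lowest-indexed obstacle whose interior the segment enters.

FREE

Obstacle 1 [(0,7) (6,0) (10,21)]:
  edge (0,7)–(6,0): clear
  edge (6,0)–(10,21): clear
  edge (10,21)–(0,7): clear
  midpoint (12,16) outside
  → clear
Obstacle 2 [(13,24) (14,0) (19,4) (24,14)]:
  edge (13,24)–(14,0): clear
  edge (14,0)–(19,4): clear
  edge (19,4)–(24,14): clear
  edge (24,14)–(13,24): clear
  midpoint (12,16) outside
  → clear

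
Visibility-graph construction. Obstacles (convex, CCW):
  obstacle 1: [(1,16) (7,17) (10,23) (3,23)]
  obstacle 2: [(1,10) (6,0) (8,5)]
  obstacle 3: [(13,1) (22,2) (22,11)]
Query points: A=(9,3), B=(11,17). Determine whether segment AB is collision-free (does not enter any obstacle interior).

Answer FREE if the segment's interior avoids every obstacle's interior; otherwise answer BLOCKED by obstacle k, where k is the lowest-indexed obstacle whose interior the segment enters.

FREE

Obstacle 1 [(1,16) (7,17) (10,23) (3,23)]:
  edge (1,16)–(7,17): clear
  edge (7,17)–(10,23): clear
  edge (10,23)–(3,23): clear
  edge (3,23)–(1,16): clear
  midpoint (10,10) outside
  → clear
Obstacle 2 [(1,10) (6,0) (8,5)]:
  edge (1,10)–(6,0): clear
  edge (6,0)–(8,5): clear
  edge (8,5)–(1,10): clear
  midpoint (10,10) outside
  → clear
Obstacle 3 [(13,1) (22,2) (22,11)]:
  edge (13,1)–(22,2): clear
  edge (22,2)–(22,11): clear
  edge (22,11)–(13,1): clear
  midpoint (10,10) outside
  → clear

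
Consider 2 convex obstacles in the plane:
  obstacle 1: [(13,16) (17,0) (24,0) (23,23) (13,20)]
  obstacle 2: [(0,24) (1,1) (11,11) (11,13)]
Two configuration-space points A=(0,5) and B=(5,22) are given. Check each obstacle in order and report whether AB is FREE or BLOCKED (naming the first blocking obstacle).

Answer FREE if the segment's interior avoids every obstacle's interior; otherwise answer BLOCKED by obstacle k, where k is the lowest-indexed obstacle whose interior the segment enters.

Obstacle 1 [(13,16) (17,0) (24,0) (23,23) (13,20)]:
  edge (13,16)–(17,0): clear
  edge (17,0)–(24,0): clear
  edge (24,0)–(23,23): clear
  edge (23,23)–(13,20): clear
  edge (13,20)–(13,16): clear
  midpoint (5/2,27/2) outside
  → clear
Obstacle 2 [(0,24) (1,1) (11,11) (11,13)]:
  edge (0,24)–(1,1): crosses AB
  edge (1,1)–(11,11): clear
  edge (11,11)–(11,13): clear
  edge (11,13)–(0,24): crosses AB
  → BLOCKED

BLOCKED by obstacle 2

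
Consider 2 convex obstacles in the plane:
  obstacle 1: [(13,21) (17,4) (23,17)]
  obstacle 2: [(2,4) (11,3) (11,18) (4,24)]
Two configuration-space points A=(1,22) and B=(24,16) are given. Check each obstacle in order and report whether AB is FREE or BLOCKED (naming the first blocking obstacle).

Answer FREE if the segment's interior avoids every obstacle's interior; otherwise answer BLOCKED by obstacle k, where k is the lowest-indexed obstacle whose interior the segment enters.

Obstacle 1 [(13,21) (17,4) (23,17)]:
  edge (13,21)–(17,4): crosses AB
  edge (17,4)–(23,17): crosses AB
  edge (23,17)–(13,21): clear
  → BLOCKED
Obstacle 2 [(2,4) (11,3) (11,18) (4,24)]:
  edge (2,4)–(11,3): clear
  edge (11,3)–(11,18): clear
  edge (11,18)–(4,24): crosses AB
  edge (4,24)–(2,4): crosses AB
  → BLOCKED

BLOCKED by obstacle 1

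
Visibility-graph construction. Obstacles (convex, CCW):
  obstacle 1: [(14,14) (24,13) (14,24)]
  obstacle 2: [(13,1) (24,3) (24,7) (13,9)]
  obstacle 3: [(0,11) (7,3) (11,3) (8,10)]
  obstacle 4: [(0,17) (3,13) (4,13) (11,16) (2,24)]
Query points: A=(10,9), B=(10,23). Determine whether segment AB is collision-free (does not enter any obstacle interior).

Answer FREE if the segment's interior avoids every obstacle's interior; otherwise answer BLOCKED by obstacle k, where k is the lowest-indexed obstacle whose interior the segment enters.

Obstacle 1 [(14,14) (24,13) (14,24)]:
  edge (14,14)–(24,13): clear
  edge (24,13)–(14,24): clear
  edge (14,24)–(14,14): clear
  midpoint (10,16) outside
  → clear
Obstacle 2 [(13,1) (24,3) (24,7) (13,9)]:
  edge (13,1)–(24,3): clear
  edge (24,3)–(24,7): clear
  edge (24,7)–(13,9): clear
  edge (13,9)–(13,1): clear
  midpoint (10,16) outside
  → clear
Obstacle 3 [(0,11) (7,3) (11,3) (8,10)]:
  edge (0,11)–(7,3): clear
  edge (7,3)–(11,3): clear
  edge (11,3)–(8,10): clear
  edge (8,10)–(0,11): clear
  midpoint (10,16) outside
  → clear
Obstacle 4 [(0,17) (3,13) (4,13) (11,16) (2,24)]:
  edge (0,17)–(3,13): clear
  edge (3,13)–(4,13): clear
  edge (4,13)–(11,16): crosses AB
  edge (11,16)–(2,24): crosses AB
  edge (2,24)–(0,17): clear
  → BLOCKED

BLOCKED by obstacle 4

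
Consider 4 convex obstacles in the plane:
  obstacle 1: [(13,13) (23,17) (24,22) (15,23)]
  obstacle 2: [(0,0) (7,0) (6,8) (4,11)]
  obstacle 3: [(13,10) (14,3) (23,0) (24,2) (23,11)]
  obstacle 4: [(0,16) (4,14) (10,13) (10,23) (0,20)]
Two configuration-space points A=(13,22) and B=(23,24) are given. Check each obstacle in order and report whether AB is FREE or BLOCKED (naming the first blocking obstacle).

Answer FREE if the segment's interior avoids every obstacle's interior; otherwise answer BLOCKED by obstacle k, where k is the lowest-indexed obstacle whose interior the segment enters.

BLOCKED by obstacle 1

Obstacle 1 [(13,13) (23,17) (24,22) (15,23)]:
  edge (13,13)–(23,17): clear
  edge (23,17)–(24,22): clear
  edge (24,22)–(15,23): crosses AB
  edge (15,23)–(13,13): crosses AB
  → BLOCKED
Obstacle 2 [(0,0) (7,0) (6,8) (4,11)]:
  edge (0,0)–(7,0): clear
  edge (7,0)–(6,8): clear
  edge (6,8)–(4,11): clear
  edge (4,11)–(0,0): clear
  midpoint (18,23) outside
  → clear
Obstacle 3 [(13,10) (14,3) (23,0) (24,2) (23,11)]:
  edge (13,10)–(14,3): clear
  edge (14,3)–(23,0): clear
  edge (23,0)–(24,2): clear
  edge (24,2)–(23,11): clear
  edge (23,11)–(13,10): clear
  midpoint (18,23) outside
  → clear
Obstacle 4 [(0,16) (4,14) (10,13) (10,23) (0,20)]:
  edge (0,16)–(4,14): clear
  edge (4,14)–(10,13): clear
  edge (10,13)–(10,23): clear
  edge (10,23)–(0,20): clear
  edge (0,20)–(0,16): clear
  midpoint (18,23) outside
  → clear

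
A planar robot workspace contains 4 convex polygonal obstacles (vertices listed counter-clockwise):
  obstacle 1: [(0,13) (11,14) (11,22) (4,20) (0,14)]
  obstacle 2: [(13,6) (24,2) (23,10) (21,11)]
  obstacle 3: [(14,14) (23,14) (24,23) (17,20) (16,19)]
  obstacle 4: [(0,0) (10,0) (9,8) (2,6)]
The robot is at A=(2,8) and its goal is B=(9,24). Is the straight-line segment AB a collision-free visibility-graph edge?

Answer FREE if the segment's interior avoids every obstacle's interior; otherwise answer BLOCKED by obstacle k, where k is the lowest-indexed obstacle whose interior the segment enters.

Obstacle 1 [(0,13) (11,14) (11,22) (4,20) (0,14)]:
  edge (0,13)–(11,14): crosses AB
  edge (11,14)–(11,22): clear
  edge (11,22)–(4,20): crosses AB
  edge (4,20)–(0,14): clear
  edge (0,14)–(0,13): clear
  → BLOCKED
Obstacle 2 [(13,6) (24,2) (23,10) (21,11)]:
  edge (13,6)–(24,2): clear
  edge (24,2)–(23,10): clear
  edge (23,10)–(21,11): clear
  edge (21,11)–(13,6): clear
  midpoint (11/2,16) outside
  → clear
Obstacle 3 [(14,14) (23,14) (24,23) (17,20) (16,19)]:
  edge (14,14)–(23,14): clear
  edge (23,14)–(24,23): clear
  edge (24,23)–(17,20): clear
  edge (17,20)–(16,19): clear
  edge (16,19)–(14,14): clear
  midpoint (11/2,16) outside
  → clear
Obstacle 4 [(0,0) (10,0) (9,8) (2,6)]:
  edge (0,0)–(10,0): clear
  edge (10,0)–(9,8): clear
  edge (9,8)–(2,6): clear
  edge (2,6)–(0,0): clear
  midpoint (11/2,16) outside
  → clear

BLOCKED by obstacle 1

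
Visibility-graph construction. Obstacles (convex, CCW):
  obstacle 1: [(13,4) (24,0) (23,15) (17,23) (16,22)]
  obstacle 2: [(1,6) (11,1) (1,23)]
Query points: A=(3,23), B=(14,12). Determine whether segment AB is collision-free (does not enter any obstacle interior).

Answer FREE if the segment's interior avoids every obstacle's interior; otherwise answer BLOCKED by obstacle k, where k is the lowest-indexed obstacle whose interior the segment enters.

FREE

Obstacle 1 [(13,4) (24,0) (23,15) (17,23) (16,22)]:
  edge (13,4)–(24,0): clear
  edge (24,0)–(23,15): clear
  edge (23,15)–(17,23): clear
  edge (17,23)–(16,22): clear
  edge (16,22)–(13,4): clear
  midpoint (17/2,35/2) outside
  → clear
Obstacle 2 [(1,6) (11,1) (1,23)]:
  edge (1,6)–(11,1): clear
  edge (11,1)–(1,23): clear
  edge (1,23)–(1,6): clear
  midpoint (17/2,35/2) outside
  → clear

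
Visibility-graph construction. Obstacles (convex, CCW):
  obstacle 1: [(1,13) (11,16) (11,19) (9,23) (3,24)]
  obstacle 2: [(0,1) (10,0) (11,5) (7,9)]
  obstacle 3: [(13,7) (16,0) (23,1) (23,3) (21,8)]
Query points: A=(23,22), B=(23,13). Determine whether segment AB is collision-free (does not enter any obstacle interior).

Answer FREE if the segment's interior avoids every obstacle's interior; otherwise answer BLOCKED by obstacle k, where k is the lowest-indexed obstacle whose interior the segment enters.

Obstacle 1 [(1,13) (11,16) (11,19) (9,23) (3,24)]:
  edge (1,13)–(11,16): clear
  edge (11,16)–(11,19): clear
  edge (11,19)–(9,23): clear
  edge (9,23)–(3,24): clear
  edge (3,24)–(1,13): clear
  midpoint (23,35/2) outside
  → clear
Obstacle 2 [(0,1) (10,0) (11,5) (7,9)]:
  edge (0,1)–(10,0): clear
  edge (10,0)–(11,5): clear
  edge (11,5)–(7,9): clear
  edge (7,9)–(0,1): clear
  midpoint (23,35/2) outside
  → clear
Obstacle 3 [(13,7) (16,0) (23,1) (23,3) (21,8)]:
  edge (13,7)–(16,0): clear
  edge (16,0)–(23,1): clear
  edge (23,1)–(23,3): clear
  edge (23,3)–(21,8): clear
  edge (21,8)–(13,7): clear
  midpoint (23,35/2) outside
  → clear

FREE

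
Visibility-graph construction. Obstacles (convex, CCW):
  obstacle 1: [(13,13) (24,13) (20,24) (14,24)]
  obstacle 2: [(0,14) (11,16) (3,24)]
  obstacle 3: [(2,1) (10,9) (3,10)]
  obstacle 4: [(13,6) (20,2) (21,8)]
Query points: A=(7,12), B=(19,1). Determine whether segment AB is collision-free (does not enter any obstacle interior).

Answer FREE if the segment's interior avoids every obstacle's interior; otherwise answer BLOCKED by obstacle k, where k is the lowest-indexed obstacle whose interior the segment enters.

Obstacle 1 [(13,13) (24,13) (20,24) (14,24)]:
  edge (13,13)–(24,13): clear
  edge (24,13)–(20,24): clear
  edge (20,24)–(14,24): clear
  edge (14,24)–(13,13): clear
  midpoint (13,13/2) outside
  → clear
Obstacle 2 [(0,14) (11,16) (3,24)]:
  edge (0,14)–(11,16): clear
  edge (11,16)–(3,24): clear
  edge (3,24)–(0,14): clear
  midpoint (13,13/2) outside
  → clear
Obstacle 3 [(2,1) (10,9) (3,10)]:
  edge (2,1)–(10,9): clear
  edge (10,9)–(3,10): clear
  edge (3,10)–(2,1): clear
  midpoint (13,13/2) outside
  → clear
Obstacle 4 [(13,6) (20,2) (21,8)]:
  edge (13,6)–(20,2): crosses AB
  edge (20,2)–(21,8): clear
  edge (21,8)–(13,6): crosses AB
  → BLOCKED

BLOCKED by obstacle 4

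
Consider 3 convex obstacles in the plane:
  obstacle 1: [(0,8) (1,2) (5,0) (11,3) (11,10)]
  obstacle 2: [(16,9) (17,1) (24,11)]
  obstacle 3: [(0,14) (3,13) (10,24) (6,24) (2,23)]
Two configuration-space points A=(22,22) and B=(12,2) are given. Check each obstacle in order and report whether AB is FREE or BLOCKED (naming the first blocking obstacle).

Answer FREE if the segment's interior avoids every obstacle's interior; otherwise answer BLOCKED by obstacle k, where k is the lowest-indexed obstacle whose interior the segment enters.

FREE

Obstacle 1 [(0,8) (1,2) (5,0) (11,3) (11,10)]:
  edge (0,8)–(1,2): clear
  edge (1,2)–(5,0): clear
  edge (5,0)–(11,3): clear
  edge (11,3)–(11,10): clear
  edge (11,10)–(0,8): clear
  midpoint (17,12) outside
  → clear
Obstacle 2 [(16,9) (17,1) (24,11)]:
  edge (16,9)–(17,1): clear
  edge (17,1)–(24,11): clear
  edge (24,11)–(16,9): clear
  midpoint (17,12) outside
  → clear
Obstacle 3 [(0,14) (3,13) (10,24) (6,24) (2,23)]:
  edge (0,14)–(3,13): clear
  edge (3,13)–(10,24): clear
  edge (10,24)–(6,24): clear
  edge (6,24)–(2,23): clear
  edge (2,23)–(0,14): clear
  midpoint (17,12) outside
  → clear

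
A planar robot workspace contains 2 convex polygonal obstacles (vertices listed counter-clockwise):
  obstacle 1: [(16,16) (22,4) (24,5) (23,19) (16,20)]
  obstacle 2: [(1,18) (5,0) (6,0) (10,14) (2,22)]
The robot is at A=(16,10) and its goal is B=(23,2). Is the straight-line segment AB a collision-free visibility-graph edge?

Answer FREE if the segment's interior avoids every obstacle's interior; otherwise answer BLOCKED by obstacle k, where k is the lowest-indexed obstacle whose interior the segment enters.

Obstacle 1 [(16,16) (22,4) (24,5) (23,19) (16,20)]:
  edge (16,16)–(22,4): clear
  edge (22,4)–(24,5): clear
  edge (24,5)–(23,19): clear
  edge (23,19)–(16,20): clear
  edge (16,20)–(16,16): clear
  midpoint (39/2,6) outside
  → clear
Obstacle 2 [(1,18) (5,0) (6,0) (10,14) (2,22)]:
  edge (1,18)–(5,0): clear
  edge (5,0)–(6,0): clear
  edge (6,0)–(10,14): clear
  edge (10,14)–(2,22): clear
  edge (2,22)–(1,18): clear
  midpoint (39/2,6) outside
  → clear

FREE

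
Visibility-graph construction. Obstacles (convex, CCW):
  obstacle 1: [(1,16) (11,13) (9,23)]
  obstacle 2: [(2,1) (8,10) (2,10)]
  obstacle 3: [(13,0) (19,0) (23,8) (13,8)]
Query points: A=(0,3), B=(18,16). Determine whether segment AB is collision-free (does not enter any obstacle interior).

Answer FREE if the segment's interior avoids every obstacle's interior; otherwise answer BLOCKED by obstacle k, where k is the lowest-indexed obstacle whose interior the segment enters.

Obstacle 1 [(1,16) (11,13) (9,23)]:
  edge (1,16)–(11,13): clear
  edge (11,13)–(9,23): clear
  edge (9,23)–(1,16): clear
  midpoint (9,19/2) outside
  → clear
Obstacle 2 [(2,1) (8,10) (2,10)]:
  edge (2,1)–(8,10): crosses AB
  edge (8,10)–(2,10): clear
  edge (2,10)–(2,1): crosses AB
  → BLOCKED
Obstacle 3 [(13,0) (19,0) (23,8) (13,8)]:
  edge (13,0)–(19,0): clear
  edge (19,0)–(23,8): clear
  edge (23,8)–(13,8): clear
  edge (13,8)–(13,0): clear
  midpoint (9,19/2) outside
  → clear

BLOCKED by obstacle 2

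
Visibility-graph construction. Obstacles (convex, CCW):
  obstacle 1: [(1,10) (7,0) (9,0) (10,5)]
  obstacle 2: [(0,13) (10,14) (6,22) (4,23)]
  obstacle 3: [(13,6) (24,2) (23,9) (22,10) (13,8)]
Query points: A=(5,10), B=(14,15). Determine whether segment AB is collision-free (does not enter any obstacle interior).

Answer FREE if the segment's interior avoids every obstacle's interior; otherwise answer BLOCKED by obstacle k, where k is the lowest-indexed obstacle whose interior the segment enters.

FREE

Obstacle 1 [(1,10) (7,0) (9,0) (10,5)]:
  edge (1,10)–(7,0): clear
  edge (7,0)–(9,0): clear
  edge (9,0)–(10,5): clear
  edge (10,5)–(1,10): clear
  midpoint (19/2,25/2) outside
  → clear
Obstacle 2 [(0,13) (10,14) (6,22) (4,23)]:
  edge (0,13)–(10,14): clear
  edge (10,14)–(6,22): clear
  edge (6,22)–(4,23): clear
  edge (4,23)–(0,13): clear
  midpoint (19/2,25/2) outside
  → clear
Obstacle 3 [(13,6) (24,2) (23,9) (22,10) (13,8)]:
  edge (13,6)–(24,2): clear
  edge (24,2)–(23,9): clear
  edge (23,9)–(22,10): clear
  edge (22,10)–(13,8): clear
  edge (13,8)–(13,6): clear
  midpoint (19/2,25/2) outside
  → clear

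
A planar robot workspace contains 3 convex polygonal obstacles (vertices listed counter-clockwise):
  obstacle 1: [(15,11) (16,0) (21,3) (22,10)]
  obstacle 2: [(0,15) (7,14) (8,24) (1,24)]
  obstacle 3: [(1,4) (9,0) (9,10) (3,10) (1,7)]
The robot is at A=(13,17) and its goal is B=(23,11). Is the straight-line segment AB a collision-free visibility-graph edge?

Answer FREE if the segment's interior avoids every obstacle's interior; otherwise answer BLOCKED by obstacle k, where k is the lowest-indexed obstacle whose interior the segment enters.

Obstacle 1 [(15,11) (16,0) (21,3) (22,10)]:
  edge (15,11)–(16,0): clear
  edge (16,0)–(21,3): clear
  edge (21,3)–(22,10): clear
  edge (22,10)–(15,11): clear
  midpoint (18,14) outside
  → clear
Obstacle 2 [(0,15) (7,14) (8,24) (1,24)]:
  edge (0,15)–(7,14): clear
  edge (7,14)–(8,24): clear
  edge (8,24)–(1,24): clear
  edge (1,24)–(0,15): clear
  midpoint (18,14) outside
  → clear
Obstacle 3 [(1,4) (9,0) (9,10) (3,10) (1,7)]:
  edge (1,4)–(9,0): clear
  edge (9,0)–(9,10): clear
  edge (9,10)–(3,10): clear
  edge (3,10)–(1,7): clear
  edge (1,7)–(1,4): clear
  midpoint (18,14) outside
  → clear

FREE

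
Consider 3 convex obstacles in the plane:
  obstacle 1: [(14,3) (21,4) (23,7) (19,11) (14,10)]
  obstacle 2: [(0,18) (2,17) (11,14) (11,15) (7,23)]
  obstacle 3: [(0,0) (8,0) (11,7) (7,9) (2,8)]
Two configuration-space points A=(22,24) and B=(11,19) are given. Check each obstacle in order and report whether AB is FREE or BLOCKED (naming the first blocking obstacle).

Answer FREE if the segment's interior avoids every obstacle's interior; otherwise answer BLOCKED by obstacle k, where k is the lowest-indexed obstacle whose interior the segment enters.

FREE

Obstacle 1 [(14,3) (21,4) (23,7) (19,11) (14,10)]:
  edge (14,3)–(21,4): clear
  edge (21,4)–(23,7): clear
  edge (23,7)–(19,11): clear
  edge (19,11)–(14,10): clear
  edge (14,10)–(14,3): clear
  midpoint (33/2,43/2) outside
  → clear
Obstacle 2 [(0,18) (2,17) (11,14) (11,15) (7,23)]:
  edge (0,18)–(2,17): clear
  edge (2,17)–(11,14): clear
  edge (11,14)–(11,15): clear
  edge (11,15)–(7,23): clear
  edge (7,23)–(0,18): clear
  midpoint (33/2,43/2) outside
  → clear
Obstacle 3 [(0,0) (8,0) (11,7) (7,9) (2,8)]:
  edge (0,0)–(8,0): clear
  edge (8,0)–(11,7): clear
  edge (11,7)–(7,9): clear
  edge (7,9)–(2,8): clear
  edge (2,8)–(0,0): clear
  midpoint (33/2,43/2) outside
  → clear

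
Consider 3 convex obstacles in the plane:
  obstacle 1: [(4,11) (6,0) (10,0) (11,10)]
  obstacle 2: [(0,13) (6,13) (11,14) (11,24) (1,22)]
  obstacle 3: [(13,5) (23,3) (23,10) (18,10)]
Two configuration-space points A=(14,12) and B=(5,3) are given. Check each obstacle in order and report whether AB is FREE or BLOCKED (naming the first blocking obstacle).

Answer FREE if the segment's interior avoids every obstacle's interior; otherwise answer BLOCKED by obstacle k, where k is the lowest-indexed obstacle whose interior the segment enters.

BLOCKED by obstacle 1

Obstacle 1 [(4,11) (6,0) (10,0) (11,10)]:
  edge (4,11)–(6,0): crosses AB
  edge (6,0)–(10,0): clear
  edge (10,0)–(11,10): crosses AB
  edge (11,10)–(4,11): clear
  → BLOCKED
Obstacle 2 [(0,13) (6,13) (11,14) (11,24) (1,22)]:
  edge (0,13)–(6,13): clear
  edge (6,13)–(11,14): clear
  edge (11,14)–(11,24): clear
  edge (11,24)–(1,22): clear
  edge (1,22)–(0,13): clear
  midpoint (19/2,15/2) outside
  → clear
Obstacle 3 [(13,5) (23,3) (23,10) (18,10)]:
  edge (13,5)–(23,3): clear
  edge (23,3)–(23,10): clear
  edge (23,10)–(18,10): clear
  edge (18,10)–(13,5): clear
  midpoint (19/2,15/2) outside
  → clear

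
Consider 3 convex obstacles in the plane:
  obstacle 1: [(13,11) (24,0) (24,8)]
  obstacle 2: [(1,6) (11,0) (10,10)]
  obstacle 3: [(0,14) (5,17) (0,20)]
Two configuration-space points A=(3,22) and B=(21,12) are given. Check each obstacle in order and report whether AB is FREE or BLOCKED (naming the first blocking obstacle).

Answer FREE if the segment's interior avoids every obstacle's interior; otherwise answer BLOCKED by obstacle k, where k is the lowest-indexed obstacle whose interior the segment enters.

FREE

Obstacle 1 [(13,11) (24,0) (24,8)]:
  edge (13,11)–(24,0): clear
  edge (24,0)–(24,8): clear
  edge (24,8)–(13,11): clear
  midpoint (12,17) outside
  → clear
Obstacle 2 [(1,6) (11,0) (10,10)]:
  edge (1,6)–(11,0): clear
  edge (11,0)–(10,10): clear
  edge (10,10)–(1,6): clear
  midpoint (12,17) outside
  → clear
Obstacle 3 [(0,14) (5,17) (0,20)]:
  edge (0,14)–(5,17): clear
  edge (5,17)–(0,20): clear
  edge (0,20)–(0,14): clear
  midpoint (12,17) outside
  → clear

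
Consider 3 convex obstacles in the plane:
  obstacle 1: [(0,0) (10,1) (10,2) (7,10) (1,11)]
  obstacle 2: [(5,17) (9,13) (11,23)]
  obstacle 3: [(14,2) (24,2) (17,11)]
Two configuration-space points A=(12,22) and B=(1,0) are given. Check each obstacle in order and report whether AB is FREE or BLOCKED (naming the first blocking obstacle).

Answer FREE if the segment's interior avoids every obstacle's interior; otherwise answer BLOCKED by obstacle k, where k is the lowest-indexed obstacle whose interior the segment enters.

BLOCKED by obstacle 1

Obstacle 1 [(0,0) (10,1) (10,2) (7,10) (1,11)]:
  edge (0,0)–(10,1): crosses AB
  edge (10,1)–(10,2): clear
  edge (10,2)–(7,10): clear
  edge (7,10)–(1,11): crosses AB
  edge (1,11)–(0,0): clear
  → BLOCKED
Obstacle 2 [(5,17) (9,13) (11,23)]:
  edge (5,17)–(9,13): crosses AB
  edge (9,13)–(11,23): crosses AB
  edge (11,23)–(5,17): clear
  → BLOCKED
Obstacle 3 [(14,2) (24,2) (17,11)]:
  edge (14,2)–(24,2): clear
  edge (24,2)–(17,11): clear
  edge (17,11)–(14,2): clear
  midpoint (13/2,11) outside
  → clear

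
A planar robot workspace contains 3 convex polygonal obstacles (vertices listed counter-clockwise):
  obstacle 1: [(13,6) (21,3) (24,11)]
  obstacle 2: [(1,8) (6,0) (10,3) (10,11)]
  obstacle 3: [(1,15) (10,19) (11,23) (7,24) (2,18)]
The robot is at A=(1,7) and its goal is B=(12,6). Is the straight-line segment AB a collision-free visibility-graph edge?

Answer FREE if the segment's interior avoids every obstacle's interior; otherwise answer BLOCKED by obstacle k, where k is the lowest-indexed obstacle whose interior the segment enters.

BLOCKED by obstacle 2

Obstacle 1 [(13,6) (21,3) (24,11)]:
  edge (13,6)–(21,3): clear
  edge (21,3)–(24,11): clear
  edge (24,11)–(13,6): clear
  midpoint (13/2,13/2) outside
  → clear
Obstacle 2 [(1,8) (6,0) (10,3) (10,11)]:
  edge (1,8)–(6,0): crosses AB
  edge (6,0)–(10,3): clear
  edge (10,3)–(10,11): crosses AB
  edge (10,11)–(1,8): clear
  → BLOCKED
Obstacle 3 [(1,15) (10,19) (11,23) (7,24) (2,18)]:
  edge (1,15)–(10,19): clear
  edge (10,19)–(11,23): clear
  edge (11,23)–(7,24): clear
  edge (7,24)–(2,18): clear
  edge (2,18)–(1,15): clear
  midpoint (13/2,13/2) outside
  → clear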